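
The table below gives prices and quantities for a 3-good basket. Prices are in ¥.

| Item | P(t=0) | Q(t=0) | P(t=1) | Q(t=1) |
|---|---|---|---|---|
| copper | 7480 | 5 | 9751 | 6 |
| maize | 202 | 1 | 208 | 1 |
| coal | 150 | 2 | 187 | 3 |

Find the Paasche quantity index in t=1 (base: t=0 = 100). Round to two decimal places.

Paasche quantity index uses current-period prices as weights.
ΣP(t=1)·Q(t=1) = 9751×6 + 208×1 + 187×3 = 58506 + 208 + 561 = 59275
ΣP(t=1)·Q(t=0) = 9751×5 + 208×1 + 187×2 = 48755 + 208 + 374 = 49337
Index = 59275 / 49337 × 100 = 120.1431

120.14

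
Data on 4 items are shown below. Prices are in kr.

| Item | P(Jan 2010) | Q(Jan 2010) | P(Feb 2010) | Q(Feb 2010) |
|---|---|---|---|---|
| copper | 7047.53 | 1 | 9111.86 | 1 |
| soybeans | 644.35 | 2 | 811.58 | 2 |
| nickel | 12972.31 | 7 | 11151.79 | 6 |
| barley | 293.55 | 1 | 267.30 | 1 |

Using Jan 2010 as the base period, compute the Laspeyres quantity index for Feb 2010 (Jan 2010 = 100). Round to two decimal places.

Laspeyres quantity index uses base-period prices as weights.
ΣP(Jan 2010)·Q(Feb 2010) = 7047.53×1 + 644.35×2 + 12972.31×6 + 293.55×1 = 7047.53 + 1288.7 + 77833.86 + 293.55 = 86463.64
ΣP(Jan 2010)·Q(Jan 2010) = 7047.53×1 + 644.35×2 + 12972.31×7 + 293.55×1 = 7047.53 + 1288.7 + 90806.17 + 293.55 = 99435.95
Index = 86463.64 / 99435.95 × 100 = 86.9541

86.95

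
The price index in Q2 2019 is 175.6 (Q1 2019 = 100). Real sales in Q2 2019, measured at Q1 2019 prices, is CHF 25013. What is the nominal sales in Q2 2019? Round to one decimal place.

Nominal = Real × (Index/100) = 25013 × (175.6/100)
        = 25013 × 1.756 = 43922.8280

43922.8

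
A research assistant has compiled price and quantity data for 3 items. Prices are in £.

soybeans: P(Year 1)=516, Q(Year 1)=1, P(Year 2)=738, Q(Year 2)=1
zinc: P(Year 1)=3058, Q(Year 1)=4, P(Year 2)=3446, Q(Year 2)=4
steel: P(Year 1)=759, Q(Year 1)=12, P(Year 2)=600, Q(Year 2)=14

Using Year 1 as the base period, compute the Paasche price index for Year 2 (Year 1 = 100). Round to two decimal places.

Paasche price index uses current-period quantities as weights.
ΣP(Year 2)·Q(Year 2) = 738×1 + 3446×4 + 600×14 = 738 + 13784 + 8400 = 22922
ΣP(Year 1)·Q(Year 2) = 516×1 + 3058×4 + 759×14 = 516 + 12232 + 10626 = 23374
Index = 22922 / 23374 × 100 = 98.0662

98.07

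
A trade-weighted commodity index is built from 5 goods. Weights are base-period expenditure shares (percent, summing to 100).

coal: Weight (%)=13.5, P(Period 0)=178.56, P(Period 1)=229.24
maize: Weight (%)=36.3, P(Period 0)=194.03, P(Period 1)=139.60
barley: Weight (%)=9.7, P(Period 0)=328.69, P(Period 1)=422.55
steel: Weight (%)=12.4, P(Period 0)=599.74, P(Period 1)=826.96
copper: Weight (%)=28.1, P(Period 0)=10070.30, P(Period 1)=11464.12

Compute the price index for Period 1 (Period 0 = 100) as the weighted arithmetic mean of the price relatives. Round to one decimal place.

105.0

coal: 13.5 × (229.24/178.56) = 13.5 × 1.283826 = 17.3317
maize: 36.3 × (139.60/194.03) = 36.3 × 0.719476 = 26.1170
barley: 9.7 × (422.55/328.69) = 9.7 × 1.285558 = 12.4699
steel: 12.4 × (826.96/599.74) = 12.4 × 1.378864 = 17.0979
copper: 28.1 × (11464.12/10070.30) = 28.1 × 1.138409 = 31.9893
Index = Σ wᵢ·(p₁ᵢ/p₀ᵢ) = 17.3317 + 26.1170 + 12.4699 + 17.0979 + 31.9893 = 105.0058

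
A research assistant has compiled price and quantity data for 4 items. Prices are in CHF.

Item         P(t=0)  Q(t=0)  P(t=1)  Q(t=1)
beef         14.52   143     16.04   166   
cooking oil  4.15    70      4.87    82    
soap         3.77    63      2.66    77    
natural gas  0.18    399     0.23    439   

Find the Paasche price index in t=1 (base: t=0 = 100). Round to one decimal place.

Paasche price index uses current-period quantities as weights.
ΣP(t=1)·Q(t=1) = 16.04×166 + 4.87×82 + 2.66×77 + 0.23×439 = 2662.64 + 399.34 + 204.82 + 100.97 = 3367.77
ΣP(t=0)·Q(t=1) = 14.52×166 + 4.15×82 + 3.77×77 + 0.18×439 = 2410.32 + 340.3 + 290.29 + 79.02 = 3119.93
Index = 3367.77 / 3119.93 × 100 = 107.9438

107.9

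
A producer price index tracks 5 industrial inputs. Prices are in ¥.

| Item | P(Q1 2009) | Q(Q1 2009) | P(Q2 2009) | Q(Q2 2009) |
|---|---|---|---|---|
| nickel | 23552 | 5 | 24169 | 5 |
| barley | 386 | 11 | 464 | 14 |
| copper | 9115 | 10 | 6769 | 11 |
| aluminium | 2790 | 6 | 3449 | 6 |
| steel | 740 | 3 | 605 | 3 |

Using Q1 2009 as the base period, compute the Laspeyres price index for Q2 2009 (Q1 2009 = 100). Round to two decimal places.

Laspeyres price index uses base-period quantities as weights.
ΣP(Q2 2009)·Q(Q1 2009) = 24169×5 + 464×11 + 6769×10 + 3449×6 + 605×3 = 120845 + 5104 + 67690 + 20694 + 1815 = 216148
ΣP(Q1 2009)·Q(Q1 2009) = 23552×5 + 386×11 + 9115×10 + 2790×6 + 740×3 = 117760 + 4246 + 91150 + 16740 + 2220 = 232116
Index = 216148 / 232116 × 100 = 93.1207

93.12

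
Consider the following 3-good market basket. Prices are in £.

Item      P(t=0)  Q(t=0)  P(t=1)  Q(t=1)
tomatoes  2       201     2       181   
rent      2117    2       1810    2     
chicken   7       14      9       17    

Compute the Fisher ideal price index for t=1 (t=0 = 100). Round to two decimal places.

87.66

Laspeyres component (base-period weights):
ΣP(t=1)Q(t=0) = 2×201 + 1810×2 + 9×14 = 402 + 3620 + 126 = 4148
ΣP(t=0)Q(t=0) = 2×201 + 2117×2 + 7×14 = 402 + 4234 + 98 = 4734
L = 4148 / 4734 × 100 = 87.6215
Paasche component (current-period weights):
ΣP(t=1)Q(t=1) = 2×181 + 1810×2 + 9×17 = 362 + 3620 + 153 = 4135
ΣP(t=0)Q(t=1) = 2×181 + 2117×2 + 7×17 = 362 + 4234 + 119 = 4715
P = 4135 / 4715 × 100 = 87.6988
Fisher = √(L × P) = √(87.6215 × 87.6988) = 87.6601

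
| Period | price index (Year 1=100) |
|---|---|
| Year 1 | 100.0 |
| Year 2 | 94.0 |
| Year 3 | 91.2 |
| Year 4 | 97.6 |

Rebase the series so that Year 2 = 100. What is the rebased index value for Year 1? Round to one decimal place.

106.4

Rebased(Year 1) = 100.0 / 94.0 × 100 = 106.3830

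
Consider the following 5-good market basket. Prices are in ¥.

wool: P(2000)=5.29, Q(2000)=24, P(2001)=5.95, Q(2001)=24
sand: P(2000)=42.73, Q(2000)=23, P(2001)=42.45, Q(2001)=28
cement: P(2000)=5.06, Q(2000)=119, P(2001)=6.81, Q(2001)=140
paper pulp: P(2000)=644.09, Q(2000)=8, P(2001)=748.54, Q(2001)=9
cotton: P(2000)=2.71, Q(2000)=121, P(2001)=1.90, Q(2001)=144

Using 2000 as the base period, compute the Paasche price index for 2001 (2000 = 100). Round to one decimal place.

Paasche price index uses current-period quantities as weights.
ΣP(2001)·Q(2001) = 5.95×24 + 42.45×28 + 6.81×140 + 748.54×9 + 1.90×144 = 142.8 + 1188.6 + 953.4 + 6736.86 + 273.6 = 9295.26
ΣP(2000)·Q(2001) = 5.29×24 + 42.73×28 + 5.06×140 + 644.09×9 + 2.71×144 = 126.96 + 1196.44 + 708.4 + 5796.81 + 390.24 = 8218.85
Index = 9295.26 / 8218.85 × 100 = 113.0968

113.1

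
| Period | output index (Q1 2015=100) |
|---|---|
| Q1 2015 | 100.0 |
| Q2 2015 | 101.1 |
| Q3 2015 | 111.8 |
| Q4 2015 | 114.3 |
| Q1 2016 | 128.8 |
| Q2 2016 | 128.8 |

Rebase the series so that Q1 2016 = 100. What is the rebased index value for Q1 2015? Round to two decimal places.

77.64

Rebased(Q1 2015) = 100.0 / 128.8 × 100 = 77.6398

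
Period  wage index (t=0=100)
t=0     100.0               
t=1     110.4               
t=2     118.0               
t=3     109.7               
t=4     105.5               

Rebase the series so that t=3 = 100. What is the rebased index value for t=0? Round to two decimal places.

91.16

Rebased(t=0) = 100.0 / 109.7 × 100 = 91.1577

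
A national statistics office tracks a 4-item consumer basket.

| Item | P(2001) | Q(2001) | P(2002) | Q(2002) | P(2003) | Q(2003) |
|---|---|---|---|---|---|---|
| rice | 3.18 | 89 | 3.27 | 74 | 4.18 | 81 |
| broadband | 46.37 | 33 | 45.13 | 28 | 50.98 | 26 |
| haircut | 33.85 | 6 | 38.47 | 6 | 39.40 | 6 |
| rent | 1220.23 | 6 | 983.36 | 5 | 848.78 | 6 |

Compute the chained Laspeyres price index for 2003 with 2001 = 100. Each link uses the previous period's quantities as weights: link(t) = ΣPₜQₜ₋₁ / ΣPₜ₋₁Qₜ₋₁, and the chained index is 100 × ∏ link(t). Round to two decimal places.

Link 2001→2002:
ΣP(2002)Q(2001) = 3.27×89 + 45.13×33 + 38.47×6 + 983.36×6 = 291.03 + 1489.29 + 230.82 + 5900.16 = 7911.3
ΣP(2001)Q(2001) = 3.18×89 + 46.37×33 + 33.85×6 + 1220.23×6 = 283.02 + 1530.21 + 203.1 + 7321.38 = 9337.71
link = 7911.3/9337.71 = 0.847242
Link 2002→2003:
ΣP(2003)Q(2002) = 4.18×74 + 50.98×28 + 39.40×6 + 848.78×5 = 309.32 + 1427.44 + 236.4 + 4243.9 = 6217.06
ΣP(2002)Q(2002) = 3.27×74 + 45.13×28 + 38.47×6 + 983.36×5 = 241.98 + 1263.64 + 230.82 + 4916.8 = 6653.24
link = 6217.06/6653.24 = 0.934441
Chained index = 100 × 0.847242 × 0.934441 = 79.1698

79.17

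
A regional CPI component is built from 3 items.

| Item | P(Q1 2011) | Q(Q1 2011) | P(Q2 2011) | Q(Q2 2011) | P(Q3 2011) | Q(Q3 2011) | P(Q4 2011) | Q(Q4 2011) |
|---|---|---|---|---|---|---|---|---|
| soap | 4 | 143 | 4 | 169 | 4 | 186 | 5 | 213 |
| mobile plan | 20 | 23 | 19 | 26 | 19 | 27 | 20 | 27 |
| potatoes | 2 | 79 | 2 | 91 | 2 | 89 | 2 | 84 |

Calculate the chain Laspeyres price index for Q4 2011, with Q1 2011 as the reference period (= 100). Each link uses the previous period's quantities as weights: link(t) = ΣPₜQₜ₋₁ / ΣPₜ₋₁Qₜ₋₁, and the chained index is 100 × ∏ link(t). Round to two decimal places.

112.62

Link Q1 2011→Q2 2011:
ΣP(Q2 2011)Q(Q1 2011) = 4×143 + 19×23 + 2×79 = 572 + 437 + 158 = 1167
ΣP(Q1 2011)Q(Q1 2011) = 4×143 + 20×23 + 2×79 = 572 + 460 + 158 = 1190
link = 1167/1190 = 0.980672
Link Q2 2011→Q3 2011:
ΣP(Q3 2011)Q(Q2 2011) = 4×169 + 19×26 + 2×91 = 676 + 494 + 182 = 1352
ΣP(Q2 2011)Q(Q2 2011) = 4×169 + 19×26 + 2×91 = 676 + 494 + 182 = 1352
link = 1352/1352 = 1.000000
Link Q3 2011→Q4 2011:
ΣP(Q4 2011)Q(Q3 2011) = 5×186 + 20×27 + 2×89 = 930 + 540 + 178 = 1648
ΣP(Q3 2011)Q(Q3 2011) = 4×186 + 19×27 + 2×89 = 744 + 513 + 178 = 1435
link = 1648/1435 = 1.148432
Chained index = 100 × 0.980672 × 1.000000 × 1.148432 = 112.6235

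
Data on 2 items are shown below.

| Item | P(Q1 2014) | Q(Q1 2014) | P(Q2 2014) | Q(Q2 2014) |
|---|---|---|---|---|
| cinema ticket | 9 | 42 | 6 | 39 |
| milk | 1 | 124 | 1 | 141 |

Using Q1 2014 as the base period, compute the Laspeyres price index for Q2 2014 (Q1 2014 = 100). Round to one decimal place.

74.9

Laspeyres price index uses base-period quantities as weights.
ΣP(Q2 2014)·Q(Q1 2014) = 6×42 + 1×124 = 252 + 124 = 376
ΣP(Q1 2014)·Q(Q1 2014) = 9×42 + 1×124 = 378 + 124 = 502
Index = 376 / 502 × 100 = 74.9004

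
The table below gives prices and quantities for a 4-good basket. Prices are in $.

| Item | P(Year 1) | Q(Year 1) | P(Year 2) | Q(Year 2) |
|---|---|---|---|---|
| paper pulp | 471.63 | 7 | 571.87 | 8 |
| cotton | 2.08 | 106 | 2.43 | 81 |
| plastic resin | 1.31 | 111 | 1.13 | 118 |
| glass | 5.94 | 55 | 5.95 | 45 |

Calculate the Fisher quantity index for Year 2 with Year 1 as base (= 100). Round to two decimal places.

109.50

Laspeyres component (base-period weights):
ΣP(Year 1)Q(Year 2) = 471.63×8 + 2.08×81 + 1.31×118 + 5.94×45 = 3773.04 + 168.48 + 154.58 + 267.3 = 4363.4
ΣP(Year 1)Q(Year 1) = 471.63×7 + 2.08×106 + 1.31×111 + 5.94×55 = 3301.41 + 220.48 + 145.41 + 326.7 = 3994
L = 4363.4 / 3994 × 100 = 109.2489
Paasche component (current-period weights):
ΣP(Year 2)Q(Year 2) = 571.87×8 + 2.43×81 + 1.13×118 + 5.95×45 = 4574.96 + 196.83 + 133.34 + 267.75 = 5172.88
ΣP(Year 2)Q(Year 1) = 571.87×7 + 2.43×106 + 1.13×111 + 5.95×55 = 4003.09 + 257.58 + 125.43 + 327.25 = 4713.35
P = 5172.88 / 4713.35 × 100 = 109.7495
Fisher = √(L × P) = √(109.2489 × 109.7495) = 109.4989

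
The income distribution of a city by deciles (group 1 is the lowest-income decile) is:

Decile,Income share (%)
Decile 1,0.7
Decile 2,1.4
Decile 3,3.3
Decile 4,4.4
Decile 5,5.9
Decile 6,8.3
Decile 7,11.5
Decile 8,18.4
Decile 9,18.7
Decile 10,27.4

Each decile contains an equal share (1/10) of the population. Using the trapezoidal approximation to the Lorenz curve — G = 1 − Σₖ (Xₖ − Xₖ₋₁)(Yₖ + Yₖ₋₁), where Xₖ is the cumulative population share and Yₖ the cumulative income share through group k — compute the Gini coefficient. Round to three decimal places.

0.461

Cumulative income shares Yₖ: 0.0070, 0.0210, 0.0540, 0.0980, 0.1570, 0.2400, 0.3550, 0.5390, 0.7260, 1.0000
Σ (Xₖ−Xₖ₋₁)(Yₖ+Yₖ₋₁) = (1/10)(0.0070+0.0000) + (1/10)(0.0210+0.0070) + (1/10)(0.0540+0.0210) + (1/10)(0.0980+0.0540) + (1/10)(0.1570+0.0980) + (1/10)(0.2400+0.1570) + (1/10)(0.3550+0.2400) + (1/10)(0.5390+0.3550) + (1/10)(0.7260+0.5390) + (1/10)(1.0000+0.7260)
  = 0.0007 + 0.0028 + 0.0075 + 0.0152 + 0.0255 + 0.0397 + 0.0595 + 0.0894 + 0.1265 + 0.1726 = 0.5394
G = 1 − 0.5394 = 0.4606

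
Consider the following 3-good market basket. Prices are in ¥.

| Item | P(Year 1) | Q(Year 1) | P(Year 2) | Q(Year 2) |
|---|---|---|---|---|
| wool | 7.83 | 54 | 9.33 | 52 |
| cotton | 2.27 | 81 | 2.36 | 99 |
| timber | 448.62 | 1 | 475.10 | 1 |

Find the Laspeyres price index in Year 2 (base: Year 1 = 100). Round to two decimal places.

Laspeyres price index uses base-period quantities as weights.
ΣP(Year 2)·Q(Year 1) = 9.33×54 + 2.36×81 + 475.10×1 = 503.82 + 191.16 + 475.1 = 1170.08
ΣP(Year 1)·Q(Year 1) = 7.83×54 + 2.27×81 + 448.62×1 = 422.82 + 183.87 + 448.62 = 1055.31
Index = 1170.08 / 1055.31 × 100 = 110.8755

110.88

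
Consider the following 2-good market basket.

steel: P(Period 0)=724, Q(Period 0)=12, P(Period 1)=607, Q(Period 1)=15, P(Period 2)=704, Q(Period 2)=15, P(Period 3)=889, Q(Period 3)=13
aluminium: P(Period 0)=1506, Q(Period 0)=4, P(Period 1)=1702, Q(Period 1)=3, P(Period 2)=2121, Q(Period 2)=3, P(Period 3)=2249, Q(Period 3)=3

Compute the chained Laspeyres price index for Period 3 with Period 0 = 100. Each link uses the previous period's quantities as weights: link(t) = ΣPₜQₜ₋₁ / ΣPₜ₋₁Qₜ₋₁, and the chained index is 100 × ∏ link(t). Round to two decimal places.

135.36

Link Period 0→Period 1:
ΣP(Period 1)Q(Period 0) = 607×12 + 1702×4 = 7284 + 6808 = 14092
ΣP(Period 0)Q(Period 0) = 724×12 + 1506×4 = 8688 + 6024 = 14712
link = 14092/14712 = 0.957858
Link Period 1→Period 2:
ΣP(Period 2)Q(Period 1) = 704×15 + 2121×3 = 10560 + 6363 = 16923
ΣP(Period 1)Q(Period 1) = 607×15 + 1702×3 = 9105 + 5106 = 14211
link = 16923/14211 = 1.190838
Link Period 2→Period 3:
ΣP(Period 3)Q(Period 2) = 889×15 + 2249×3 = 13335 + 6747 = 20082
ΣP(Period 2)Q(Period 2) = 704×15 + 2121×3 = 10560 + 6363 = 16923
link = 20082/16923 = 1.186669
Chained index = 100 × 0.957858 × 1.190838 × 1.186669 = 135.3578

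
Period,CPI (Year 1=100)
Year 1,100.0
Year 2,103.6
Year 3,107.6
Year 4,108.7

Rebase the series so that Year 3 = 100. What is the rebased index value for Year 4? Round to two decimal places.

Rebased(Year 4) = 108.7 / 107.6 × 100 = 101.0223

101.02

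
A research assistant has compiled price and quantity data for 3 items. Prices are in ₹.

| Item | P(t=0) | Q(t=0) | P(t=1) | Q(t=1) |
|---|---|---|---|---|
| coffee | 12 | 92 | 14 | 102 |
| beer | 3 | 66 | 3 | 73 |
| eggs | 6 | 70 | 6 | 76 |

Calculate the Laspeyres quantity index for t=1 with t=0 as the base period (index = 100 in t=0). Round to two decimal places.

Laspeyres quantity index uses base-period prices as weights.
ΣP(t=0)·Q(t=1) = 12×102 + 3×73 + 6×76 = 1224 + 219 + 456 = 1899
ΣP(t=0)·Q(t=0) = 12×92 + 3×66 + 6×70 = 1104 + 198 + 420 = 1722
Index = 1899 / 1722 × 100 = 110.2787

110.28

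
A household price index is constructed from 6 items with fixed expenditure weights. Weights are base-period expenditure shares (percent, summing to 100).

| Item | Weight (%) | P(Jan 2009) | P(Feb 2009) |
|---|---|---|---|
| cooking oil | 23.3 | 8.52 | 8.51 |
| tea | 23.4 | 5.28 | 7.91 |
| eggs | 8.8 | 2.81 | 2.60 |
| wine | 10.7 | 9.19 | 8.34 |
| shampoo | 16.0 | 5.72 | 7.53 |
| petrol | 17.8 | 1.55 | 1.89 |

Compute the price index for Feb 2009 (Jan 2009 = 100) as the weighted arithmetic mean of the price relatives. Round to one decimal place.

cooking oil: 23.3 × (8.51/8.52) = 23.3 × 0.998826 = 23.2727
tea: 23.4 × (7.91/5.28) = 23.4 × 1.498106 = 35.0557
eggs: 8.8 × (2.60/2.81) = 8.8 × 0.925267 = 8.1423
wine: 10.7 × (8.34/9.19) = 10.7 × 0.907508 = 9.7103
shampoo: 16.0 × (7.53/5.72) = 16.0 × 1.316434 = 21.0629
petrol: 17.8 × (1.89/1.55) = 17.8 × 1.219355 = 21.7045
Index = Σ wᵢ·(p₁ᵢ/p₀ᵢ) = 23.2727 + 35.0557 + 8.1423 + 9.7103 + 21.0629 + 21.7045 = 118.9485

118.9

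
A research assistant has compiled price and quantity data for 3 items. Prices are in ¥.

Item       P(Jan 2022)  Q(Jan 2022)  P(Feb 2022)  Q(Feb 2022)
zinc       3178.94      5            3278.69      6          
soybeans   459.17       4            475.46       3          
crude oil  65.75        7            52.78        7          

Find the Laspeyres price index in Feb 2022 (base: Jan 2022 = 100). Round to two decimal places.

102.60

Laspeyres price index uses base-period quantities as weights.
ΣP(Feb 2022)·Q(Jan 2022) = 3278.69×5 + 475.46×4 + 52.78×7 = 16393.45 + 1901.84 + 369.46 = 18664.75
ΣP(Jan 2022)·Q(Jan 2022) = 3178.94×5 + 459.17×4 + 65.75×7 = 15894.7 + 1836.68 + 460.25 = 18191.63
Index = 18664.75 / 18191.63 × 100 = 102.6008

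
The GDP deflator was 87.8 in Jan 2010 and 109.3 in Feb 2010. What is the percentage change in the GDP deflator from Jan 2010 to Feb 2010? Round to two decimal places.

24.49%

Change = (109.3 − 87.8) / 87.8 × 100
       = 21.5 / 87.8 × 100 = 24.4875%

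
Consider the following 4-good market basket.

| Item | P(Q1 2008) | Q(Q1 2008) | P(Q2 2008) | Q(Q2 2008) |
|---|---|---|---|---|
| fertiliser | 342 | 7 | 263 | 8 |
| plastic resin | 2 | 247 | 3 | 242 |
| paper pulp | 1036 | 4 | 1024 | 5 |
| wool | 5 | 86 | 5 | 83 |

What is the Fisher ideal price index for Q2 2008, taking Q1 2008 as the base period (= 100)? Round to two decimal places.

95.08

Laspeyres component (base-period weights):
ΣP(Q2 2008)Q(Q1 2008) = 263×7 + 3×247 + 1024×4 + 5×86 = 1841 + 741 + 4096 + 430 = 7108
ΣP(Q1 2008)Q(Q1 2008) = 342×7 + 2×247 + 1036×4 + 5×86 = 2394 + 494 + 4144 + 430 = 7462
L = 7108 / 7462 × 100 = 95.2560
Paasche component (current-period weights):
ΣP(Q2 2008)Q(Q2 2008) = 263×8 + 3×242 + 1024×5 + 5×83 = 2104 + 726 + 5120 + 415 = 8365
ΣP(Q1 2008)Q(Q2 2008) = 342×8 + 2×242 + 1036×5 + 5×83 = 2736 + 484 + 5180 + 415 = 8815
P = 8365 / 8815 × 100 = 94.8951
Fisher = √(L × P) = √(95.2560 × 94.8951) = 95.0753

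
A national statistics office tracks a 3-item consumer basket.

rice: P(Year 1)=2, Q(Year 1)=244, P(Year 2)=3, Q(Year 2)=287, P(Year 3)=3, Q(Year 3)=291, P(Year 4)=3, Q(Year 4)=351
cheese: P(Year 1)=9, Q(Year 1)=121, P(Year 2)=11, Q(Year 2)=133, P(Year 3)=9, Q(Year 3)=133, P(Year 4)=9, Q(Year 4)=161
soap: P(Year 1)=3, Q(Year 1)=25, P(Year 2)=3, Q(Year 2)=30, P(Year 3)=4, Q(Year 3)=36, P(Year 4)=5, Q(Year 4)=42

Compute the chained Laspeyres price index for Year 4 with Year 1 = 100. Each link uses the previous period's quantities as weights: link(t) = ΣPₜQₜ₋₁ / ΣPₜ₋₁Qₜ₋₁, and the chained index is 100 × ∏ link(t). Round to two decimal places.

Link Year 1→Year 2:
ΣP(Year 2)Q(Year 1) = 3×244 + 11×121 + 3×25 = 732 + 1331 + 75 = 2138
ΣP(Year 1)Q(Year 1) = 2×244 + 9×121 + 3×25 = 488 + 1089 + 75 = 1652
link = 2138/1652 = 1.294189
Link Year 2→Year 3:
ΣP(Year 3)Q(Year 2) = 3×287 + 9×133 + 4×30 = 861 + 1197 + 120 = 2178
ΣP(Year 2)Q(Year 2) = 3×287 + 11×133 + 3×30 = 861 + 1463 + 90 = 2414
link = 2178/2414 = 0.902237
Link Year 3→Year 4:
ΣP(Year 4)Q(Year 3) = 3×291 + 9×133 + 5×36 = 873 + 1197 + 180 = 2250
ΣP(Year 3)Q(Year 3) = 3×291 + 9×133 + 4×36 = 873 + 1197 + 144 = 2214
link = 2250/2214 = 1.016260
Chained index = 100 × 1.294189 × 0.902237 × 1.016260 = 118.6651

118.67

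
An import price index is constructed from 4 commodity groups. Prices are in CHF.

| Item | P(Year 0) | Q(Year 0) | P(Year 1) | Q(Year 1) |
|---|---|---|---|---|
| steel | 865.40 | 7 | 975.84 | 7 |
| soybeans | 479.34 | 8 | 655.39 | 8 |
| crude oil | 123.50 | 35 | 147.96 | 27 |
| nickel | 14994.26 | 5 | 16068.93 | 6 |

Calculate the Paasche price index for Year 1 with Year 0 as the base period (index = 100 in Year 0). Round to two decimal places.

109.00

Paasche price index uses current-period quantities as weights.
ΣP(Year 1)·Q(Year 1) = 975.84×7 + 655.39×8 + 147.96×27 + 16068.93×6 = 6830.88 + 5243.12 + 3994.92 + 96413.58 = 112482.5
ΣP(Year 0)·Q(Year 1) = 865.40×7 + 479.34×8 + 123.50×27 + 14994.26×6 = 6057.8 + 3834.72 + 3334.5 + 89965.56 = 103192.58
Index = 112482.5 / 103192.58 × 100 = 109.0025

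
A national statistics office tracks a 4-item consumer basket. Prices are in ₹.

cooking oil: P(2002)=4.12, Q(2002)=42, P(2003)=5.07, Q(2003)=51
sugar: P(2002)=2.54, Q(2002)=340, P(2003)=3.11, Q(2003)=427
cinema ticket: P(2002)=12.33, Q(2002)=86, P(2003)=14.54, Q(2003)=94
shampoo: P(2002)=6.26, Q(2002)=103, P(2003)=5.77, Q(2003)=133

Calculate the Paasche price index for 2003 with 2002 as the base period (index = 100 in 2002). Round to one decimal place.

113.2

Paasche price index uses current-period quantities as weights.
ΣP(2003)·Q(2003) = 5.07×51 + 3.11×427 + 14.54×94 + 5.77×133 = 258.57 + 1327.97 + 1366.76 + 767.41 = 3720.71
ΣP(2002)·Q(2003) = 4.12×51 + 2.54×427 + 12.33×94 + 6.26×133 = 210.12 + 1084.58 + 1159.02 + 832.58 = 3286.3
Index = 3720.71 / 3286.3 × 100 = 113.2188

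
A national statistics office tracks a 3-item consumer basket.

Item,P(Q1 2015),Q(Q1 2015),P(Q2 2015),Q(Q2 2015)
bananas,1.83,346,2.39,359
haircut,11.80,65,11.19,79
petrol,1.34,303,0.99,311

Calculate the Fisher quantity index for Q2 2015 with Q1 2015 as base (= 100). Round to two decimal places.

Laspeyres component (base-period weights):
ΣP(Q1 2015)Q(Q2 2015) = 1.83×359 + 11.80×79 + 1.34×311 = 656.97 + 932.2 + 416.74 = 2005.91
ΣP(Q1 2015)Q(Q1 2015) = 1.83×346 + 11.80×65 + 1.34×303 = 633.18 + 767 + 406.02 = 1806.2
L = 2005.91 / 1806.2 × 100 = 111.0569
Paasche component (current-period weights):
ΣP(Q2 2015)Q(Q2 2015) = 2.39×359 + 11.19×79 + 0.99×311 = 858.01 + 884.01 + 307.89 = 2049.91
ΣP(Q2 2015)Q(Q1 2015) = 2.39×346 + 11.19×65 + 0.99×303 = 826.94 + 727.35 + 299.97 = 1854.26
P = 2049.91 / 1854.26 × 100 = 110.5514
Fisher = √(L × P) = √(111.0569 × 110.5514) = 110.8039

110.80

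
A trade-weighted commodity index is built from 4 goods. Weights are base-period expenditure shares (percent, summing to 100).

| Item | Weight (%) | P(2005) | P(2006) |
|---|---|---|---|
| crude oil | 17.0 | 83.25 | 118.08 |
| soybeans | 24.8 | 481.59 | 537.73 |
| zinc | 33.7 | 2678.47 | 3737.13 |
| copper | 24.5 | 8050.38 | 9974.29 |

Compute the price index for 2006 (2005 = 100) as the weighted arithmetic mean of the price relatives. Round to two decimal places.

crude oil: 17.0 × (118.08/83.25) = 17.0 × 1.418378 = 24.1124
soybeans: 24.8 × (537.73/481.59) = 24.8 × 1.116572 = 27.6910
zinc: 33.7 × (3737.13/2678.47) = 33.7 × 1.395248 = 47.0199
copper: 24.5 × (9974.29/8050.38) = 24.5 × 1.238984 = 30.3551
Index = Σ wᵢ·(p₁ᵢ/p₀ᵢ) = 24.1124 + 27.6910 + 47.0199 + 30.3551 = 129.1784

129.18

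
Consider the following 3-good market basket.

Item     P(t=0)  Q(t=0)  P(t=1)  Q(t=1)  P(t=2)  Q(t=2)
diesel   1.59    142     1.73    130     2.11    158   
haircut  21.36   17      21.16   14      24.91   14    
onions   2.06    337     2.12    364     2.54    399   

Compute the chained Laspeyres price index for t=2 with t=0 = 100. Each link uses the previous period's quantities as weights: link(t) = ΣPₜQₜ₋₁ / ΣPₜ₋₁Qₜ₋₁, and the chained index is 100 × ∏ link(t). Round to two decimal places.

123.13

Link t=0→t=1:
ΣP(t=1)Q(t=0) = 1.73×142 + 21.16×17 + 2.12×337 = 245.66 + 359.72 + 714.44 = 1319.82
ΣP(t=0)Q(t=0) = 1.59×142 + 21.36×17 + 2.06×337 = 225.78 + 363.12 + 694.22 = 1283.12
link = 1319.82/1283.12 = 1.028602
Link t=1→t=2:
ΣP(t=2)Q(t=1) = 2.11×130 + 24.91×14 + 2.54×364 = 274.3 + 348.74 + 924.56 = 1547.6
ΣP(t=1)Q(t=1) = 1.73×130 + 21.16×14 + 2.12×364 = 224.9 + 296.24 + 771.68 = 1292.82
link = 1547.6/1292.82 = 1.197073
Chained index = 100 × 1.028602 × 1.197073 = 123.1312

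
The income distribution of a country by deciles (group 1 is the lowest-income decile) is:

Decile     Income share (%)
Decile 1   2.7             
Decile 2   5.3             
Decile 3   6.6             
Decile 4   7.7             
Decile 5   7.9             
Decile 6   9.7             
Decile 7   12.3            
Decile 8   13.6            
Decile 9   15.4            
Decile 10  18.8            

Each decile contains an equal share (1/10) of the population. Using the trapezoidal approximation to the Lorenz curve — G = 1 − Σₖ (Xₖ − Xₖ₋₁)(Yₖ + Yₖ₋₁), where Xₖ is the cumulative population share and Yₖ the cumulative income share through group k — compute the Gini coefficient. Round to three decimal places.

0.266

Cumulative income shares Yₖ: 0.0270, 0.0800, 0.1460, 0.2230, 0.3020, 0.3990, 0.5220, 0.6580, 0.8120, 1.0000
Σ (Xₖ−Xₖ₋₁)(Yₖ+Yₖ₋₁) = (1/10)(0.0270+0.0000) + (1/10)(0.0800+0.0270) + (1/10)(0.1460+0.0800) + (1/10)(0.2230+0.1460) + (1/10)(0.3020+0.2230) + (1/10)(0.3990+0.3020) + (1/10)(0.5220+0.3990) + (1/10)(0.6580+0.5220) + (1/10)(0.8120+0.6580) + (1/10)(1.0000+0.8120)
  = 0.0027 + 0.0107 + 0.0226 + 0.0369 + 0.0525 + 0.0701 + 0.0921 + 0.1180 + 0.1470 + 0.1812 = 0.7338
G = 1 − 0.7338 = 0.2662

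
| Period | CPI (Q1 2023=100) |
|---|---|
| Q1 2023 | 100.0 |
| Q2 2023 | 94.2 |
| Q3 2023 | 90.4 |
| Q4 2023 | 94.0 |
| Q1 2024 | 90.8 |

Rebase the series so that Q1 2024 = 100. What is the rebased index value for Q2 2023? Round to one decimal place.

103.7

Rebased(Q2 2023) = 94.2 / 90.8 × 100 = 103.7445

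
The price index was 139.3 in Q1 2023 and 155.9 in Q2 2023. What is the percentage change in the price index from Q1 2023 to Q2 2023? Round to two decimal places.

Change = (155.9 − 139.3) / 139.3 × 100
       = 16.6 / 139.3 × 100 = 11.9167%

11.92%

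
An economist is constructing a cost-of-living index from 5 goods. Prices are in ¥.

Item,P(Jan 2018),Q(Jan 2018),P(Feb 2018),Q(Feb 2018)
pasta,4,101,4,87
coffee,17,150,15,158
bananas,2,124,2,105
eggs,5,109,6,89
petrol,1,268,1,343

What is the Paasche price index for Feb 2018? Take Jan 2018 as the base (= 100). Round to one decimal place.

Paasche price index uses current-period quantities as weights.
ΣP(Feb 2018)·Q(Feb 2018) = 4×87 + 15×158 + 2×105 + 6×89 + 1×343 = 348 + 2370 + 210 + 534 + 343 = 3805
ΣP(Jan 2018)·Q(Feb 2018) = 4×87 + 17×158 + 2×105 + 5×89 + 1×343 = 348 + 2686 + 210 + 445 + 343 = 4032
Index = 3805 / 4032 × 100 = 94.3700

94.4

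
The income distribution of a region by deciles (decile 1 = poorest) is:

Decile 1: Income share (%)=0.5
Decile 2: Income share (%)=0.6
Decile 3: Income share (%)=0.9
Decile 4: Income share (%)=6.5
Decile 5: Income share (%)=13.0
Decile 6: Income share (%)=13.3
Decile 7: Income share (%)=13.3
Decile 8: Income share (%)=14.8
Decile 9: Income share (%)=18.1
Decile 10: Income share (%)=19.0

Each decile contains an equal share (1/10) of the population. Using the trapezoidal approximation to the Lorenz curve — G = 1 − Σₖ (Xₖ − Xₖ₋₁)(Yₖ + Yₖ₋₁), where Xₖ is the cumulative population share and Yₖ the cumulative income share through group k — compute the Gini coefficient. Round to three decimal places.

0.379

Cumulative income shares Yₖ: 0.0050, 0.0110, 0.0200, 0.0850, 0.2150, 0.3480, 0.4810, 0.6290, 0.8100, 1.0000
Σ (Xₖ−Xₖ₋₁)(Yₖ+Yₖ₋₁) = (1/10)(0.0050+0.0000) + (1/10)(0.0110+0.0050) + (1/10)(0.0200+0.0110) + (1/10)(0.0850+0.0200) + (1/10)(0.2150+0.0850) + (1/10)(0.3480+0.2150) + (1/10)(0.4810+0.3480) + (1/10)(0.6290+0.4810) + (1/10)(0.8100+0.6290) + (1/10)(1.0000+0.8100)
  = 0.0005 + 0.0016 + 0.0031 + 0.0105 + 0.0300 + 0.0563 + 0.0829 + 0.1110 + 0.1439 + 0.1810 = 0.6208
G = 1 − 0.6208 = 0.3792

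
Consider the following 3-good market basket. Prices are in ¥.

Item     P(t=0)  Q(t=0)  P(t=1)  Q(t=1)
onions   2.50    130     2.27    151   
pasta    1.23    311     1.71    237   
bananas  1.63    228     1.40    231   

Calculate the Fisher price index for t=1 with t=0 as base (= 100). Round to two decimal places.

Laspeyres component (base-period weights):
ΣP(t=1)Q(t=0) = 2.27×130 + 1.71×311 + 1.40×228 = 295.1 + 531.81 + 319.2 = 1146.11
ΣP(t=0)Q(t=0) = 2.50×130 + 1.23×311 + 1.63×228 = 325 + 382.53 + 371.64 = 1079.17
L = 1146.11 / 1079.17 × 100 = 106.2029
Paasche component (current-period weights):
ΣP(t=1)Q(t=1) = 2.27×151 + 1.71×237 + 1.40×231 = 342.77 + 405.27 + 323.4 = 1071.44
ΣP(t=0)Q(t=1) = 2.50×151 + 1.23×237 + 1.63×231 = 377.5 + 291.51 + 376.53 = 1045.54
P = 1071.44 / 1045.54 × 100 = 102.4772
Fisher = √(L × P) = √(106.2029 × 102.4772) = 104.3234

104.32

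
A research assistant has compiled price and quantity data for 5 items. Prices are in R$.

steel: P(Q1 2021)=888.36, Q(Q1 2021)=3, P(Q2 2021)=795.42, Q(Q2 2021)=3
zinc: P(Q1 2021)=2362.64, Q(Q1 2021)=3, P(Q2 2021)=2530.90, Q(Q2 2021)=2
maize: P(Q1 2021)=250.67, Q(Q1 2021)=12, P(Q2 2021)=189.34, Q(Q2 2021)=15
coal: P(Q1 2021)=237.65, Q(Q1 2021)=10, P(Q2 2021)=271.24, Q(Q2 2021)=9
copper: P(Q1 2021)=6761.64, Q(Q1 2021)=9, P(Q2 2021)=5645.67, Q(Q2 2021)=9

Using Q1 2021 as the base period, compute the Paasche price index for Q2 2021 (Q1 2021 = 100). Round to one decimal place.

Paasche price index uses current-period quantities as weights.
ΣP(Q2 2021)·Q(Q2 2021) = 795.42×3 + 2530.90×2 + 189.34×15 + 271.24×9 + 5645.67×9 = 2386.26 + 5061.8 + 2840.1 + 2441.16 + 50811.03 = 63540.35
ΣP(Q1 2021)·Q(Q2 2021) = 888.36×3 + 2362.64×2 + 250.67×15 + 237.65×9 + 6761.64×9 = 2665.08 + 4725.28 + 3760.05 + 2138.85 + 60854.76 = 74144.02
Index = 63540.35 / 74144.02 × 100 = 85.6985

85.7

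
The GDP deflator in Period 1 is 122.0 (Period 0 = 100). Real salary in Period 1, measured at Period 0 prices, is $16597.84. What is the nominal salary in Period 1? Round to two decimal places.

Nominal = Real × (Index/100) = 16597.84 × (122.0/100)
        = 16597.84 × 1.220 = 20249.3648

20249.36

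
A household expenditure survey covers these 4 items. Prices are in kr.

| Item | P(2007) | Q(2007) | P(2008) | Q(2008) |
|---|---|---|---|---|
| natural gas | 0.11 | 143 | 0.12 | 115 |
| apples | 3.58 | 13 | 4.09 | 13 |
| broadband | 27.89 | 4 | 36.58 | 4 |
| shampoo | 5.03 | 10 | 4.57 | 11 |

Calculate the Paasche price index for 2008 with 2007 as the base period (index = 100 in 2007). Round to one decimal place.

116.6

Paasche price index uses current-period quantities as weights.
ΣP(2008)·Q(2008) = 0.12×115 + 4.09×13 + 36.58×4 + 4.57×11 = 13.8 + 53.17 + 146.32 + 50.27 = 263.56
ΣP(2007)·Q(2008) = 0.11×115 + 3.58×13 + 27.89×4 + 5.03×11 = 12.65 + 46.54 + 111.56 + 55.33 = 226.08
Index = 263.56 / 226.08 × 100 = 116.5782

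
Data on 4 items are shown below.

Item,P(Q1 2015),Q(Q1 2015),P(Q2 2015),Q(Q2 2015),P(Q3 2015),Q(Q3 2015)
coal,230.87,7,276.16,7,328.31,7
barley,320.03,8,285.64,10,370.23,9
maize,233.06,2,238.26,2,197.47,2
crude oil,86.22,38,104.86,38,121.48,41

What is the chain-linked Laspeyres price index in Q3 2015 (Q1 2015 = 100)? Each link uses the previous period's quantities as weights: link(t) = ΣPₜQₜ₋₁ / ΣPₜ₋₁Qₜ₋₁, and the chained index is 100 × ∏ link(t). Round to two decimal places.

Link Q1 2015→Q2 2015:
ΣP(Q2 2015)Q(Q1 2015) = 276.16×7 + 285.64×8 + 238.26×2 + 104.86×38 = 1933.12 + 2285.12 + 476.52 + 3984.68 = 8679.44
ΣP(Q1 2015)Q(Q1 2015) = 230.87×7 + 320.03×8 + 233.06×2 + 86.22×38 = 1616.09 + 2560.24 + 466.12 + 3276.36 = 7918.81
link = 8679.44/7918.81 = 1.096054
Link Q2 2015→Q3 2015:
ΣP(Q3 2015)Q(Q2 2015) = 328.31×7 + 370.23×10 + 197.47×2 + 121.48×38 = 2298.17 + 3702.3 + 394.94 + 4616.24 = 11011.65
ΣP(Q2 2015)Q(Q2 2015) = 276.16×7 + 285.64×10 + 238.26×2 + 104.86×38 = 1933.12 + 2856.4 + 476.52 + 3984.68 = 9250.72
link = 11011.65/9250.72 = 1.190356
Chained index = 100 × 1.096054 × 1.190356 = 130.4694

130.47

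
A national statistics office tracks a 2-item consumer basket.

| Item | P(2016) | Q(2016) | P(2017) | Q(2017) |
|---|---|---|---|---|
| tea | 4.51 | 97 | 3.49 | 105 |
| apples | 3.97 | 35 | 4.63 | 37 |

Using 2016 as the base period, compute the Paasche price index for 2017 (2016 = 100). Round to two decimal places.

Paasche price index uses current-period quantities as weights.
ΣP(2017)·Q(2017) = 3.49×105 + 4.63×37 = 366.45 + 171.31 = 537.76
ΣP(2016)·Q(2017) = 4.51×105 + 3.97×37 = 473.55 + 146.89 = 620.44
Index = 537.76 / 620.44 × 100 = 86.6740

86.67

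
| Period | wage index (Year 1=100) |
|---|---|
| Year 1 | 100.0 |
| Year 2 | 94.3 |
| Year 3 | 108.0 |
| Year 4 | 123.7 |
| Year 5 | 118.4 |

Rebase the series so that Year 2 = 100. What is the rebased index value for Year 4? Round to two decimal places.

Rebased(Year 4) = 123.7 / 94.3 × 100 = 131.1771

131.18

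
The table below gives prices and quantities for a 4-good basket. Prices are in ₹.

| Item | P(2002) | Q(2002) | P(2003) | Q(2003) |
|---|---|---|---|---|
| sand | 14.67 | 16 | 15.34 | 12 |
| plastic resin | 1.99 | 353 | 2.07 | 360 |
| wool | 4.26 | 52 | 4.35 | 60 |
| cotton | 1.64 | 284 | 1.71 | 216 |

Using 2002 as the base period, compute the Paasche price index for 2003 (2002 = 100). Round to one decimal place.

103.8

Paasche price index uses current-period quantities as weights.
ΣP(2003)·Q(2003) = 15.34×12 + 2.07×360 + 4.35×60 + 1.71×216 = 184.08 + 745.2 + 261 + 369.36 = 1559.64
ΣP(2002)·Q(2003) = 14.67×12 + 1.99×360 + 4.26×60 + 1.64×216 = 176.04 + 716.4 + 255.6 + 354.24 = 1502.28
Index = 1559.64 / 1502.28 × 100 = 103.8182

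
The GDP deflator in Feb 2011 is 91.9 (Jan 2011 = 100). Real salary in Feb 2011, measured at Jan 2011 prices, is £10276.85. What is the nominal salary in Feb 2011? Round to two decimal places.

Nominal = Real × (Index/100) = 10276.85 × (91.9/100)
        = 10276.85 × 0.919 = 9444.4252

9444.43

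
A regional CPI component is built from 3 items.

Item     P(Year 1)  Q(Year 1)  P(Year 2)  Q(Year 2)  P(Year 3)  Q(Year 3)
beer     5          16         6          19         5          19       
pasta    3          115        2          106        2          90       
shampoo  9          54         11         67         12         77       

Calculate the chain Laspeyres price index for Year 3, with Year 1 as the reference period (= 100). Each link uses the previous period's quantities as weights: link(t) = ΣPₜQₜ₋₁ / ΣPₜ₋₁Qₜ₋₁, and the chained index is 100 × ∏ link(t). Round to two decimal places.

105.55

Link Year 1→Year 2:
ΣP(Year 2)Q(Year 1) = 6×16 + 2×115 + 11×54 = 96 + 230 + 594 = 920
ΣP(Year 1)Q(Year 1) = 5×16 + 3×115 + 9×54 = 80 + 345 + 486 = 911
link = 920/911 = 1.009879
Link Year 2→Year 3:
ΣP(Year 3)Q(Year 2) = 5×19 + 2×106 + 12×67 = 95 + 212 + 804 = 1111
ΣP(Year 2)Q(Year 2) = 6×19 + 2×106 + 11×67 = 114 + 212 + 737 = 1063
link = 1111/1063 = 1.045155
Chained index = 100 × 1.009879 × 1.045155 = 105.5481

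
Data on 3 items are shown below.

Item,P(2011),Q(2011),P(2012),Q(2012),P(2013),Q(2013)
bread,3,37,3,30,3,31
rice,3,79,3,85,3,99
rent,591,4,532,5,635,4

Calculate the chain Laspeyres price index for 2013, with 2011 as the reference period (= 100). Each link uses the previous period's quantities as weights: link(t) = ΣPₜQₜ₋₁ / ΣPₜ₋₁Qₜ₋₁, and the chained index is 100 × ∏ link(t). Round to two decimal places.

Link 2011→2012:
ΣP(2012)Q(2011) = 3×37 + 3×79 + 532×4 = 111 + 237 + 2128 = 2476
ΣP(2011)Q(2011) = 3×37 + 3×79 + 591×4 = 111 + 237 + 2364 = 2712
link = 2476/2712 = 0.912979
Link 2012→2013:
ΣP(2013)Q(2012) = 3×30 + 3×85 + 635×5 = 90 + 255 + 3175 = 3520
ΣP(2012)Q(2012) = 3×30 + 3×85 + 532×5 = 90 + 255 + 2660 = 3005
link = 3520/3005 = 1.171381
Chained index = 100 × 0.912979 × 1.171381 = 106.9447

106.94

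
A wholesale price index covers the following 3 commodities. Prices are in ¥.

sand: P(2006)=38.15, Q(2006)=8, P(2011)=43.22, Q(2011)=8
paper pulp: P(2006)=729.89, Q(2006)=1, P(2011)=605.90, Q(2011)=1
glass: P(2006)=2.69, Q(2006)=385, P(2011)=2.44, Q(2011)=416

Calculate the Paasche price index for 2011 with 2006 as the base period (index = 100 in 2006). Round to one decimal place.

Paasche price index uses current-period quantities as weights.
ΣP(2011)·Q(2011) = 43.22×8 + 605.90×1 + 2.44×416 = 345.76 + 605.9 + 1015.04 = 1966.7
ΣP(2006)·Q(2011) = 38.15×8 + 729.89×1 + 2.69×416 = 305.2 + 729.89 + 1119.04 = 2154.13
Index = 1966.7 / 2154.13 × 100 = 91.2990

91.3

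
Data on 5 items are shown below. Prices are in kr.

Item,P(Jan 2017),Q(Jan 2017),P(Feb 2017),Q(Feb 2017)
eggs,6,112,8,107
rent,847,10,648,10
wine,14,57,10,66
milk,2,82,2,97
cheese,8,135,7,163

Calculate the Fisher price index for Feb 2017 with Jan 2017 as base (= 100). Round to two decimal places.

Laspeyres component (base-period weights):
ΣP(Feb 2017)Q(Jan 2017) = 8×112 + 648×10 + 10×57 + 2×82 + 7×135 = 896 + 6480 + 570 + 164 + 945 = 9055
ΣP(Jan 2017)Q(Jan 2017) = 6×112 + 847×10 + 14×57 + 2×82 + 8×135 = 672 + 8470 + 798 + 164 + 1080 = 11184
L = 9055 / 11184 × 100 = 80.9639
Paasche component (current-period weights):
ΣP(Feb 2017)Q(Feb 2017) = 8×107 + 648×10 + 10×66 + 2×97 + 7×163 = 856 + 6480 + 660 + 194 + 1141 = 9331
ΣP(Jan 2017)Q(Feb 2017) = 6×107 + 847×10 + 14×66 + 2×97 + 8×163 = 642 + 8470 + 924 + 194 + 1304 = 11534
P = 9331 / 11534 × 100 = 80.8999
Fisher = √(L × P) = √(80.9639 × 80.8999) = 80.9319

80.93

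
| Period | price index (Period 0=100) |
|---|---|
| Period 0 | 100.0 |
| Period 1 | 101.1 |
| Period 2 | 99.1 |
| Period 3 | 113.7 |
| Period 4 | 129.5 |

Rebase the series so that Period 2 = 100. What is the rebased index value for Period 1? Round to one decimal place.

Rebased(Period 1) = 101.1 / 99.1 × 100 = 102.0182

102.0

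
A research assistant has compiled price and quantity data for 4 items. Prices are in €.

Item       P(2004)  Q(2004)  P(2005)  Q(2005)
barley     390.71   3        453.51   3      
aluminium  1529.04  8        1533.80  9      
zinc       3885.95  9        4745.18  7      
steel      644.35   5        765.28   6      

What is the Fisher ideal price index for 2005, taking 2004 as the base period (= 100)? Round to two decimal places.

Laspeyres component (base-period weights):
ΣP(2005)Q(2004) = 453.51×3 + 1533.80×8 + 4745.18×9 + 765.28×5 = 1360.53 + 12270.4 + 42706.62 + 3826.4 = 60163.95
ΣP(2004)Q(2004) = 390.71×3 + 1529.04×8 + 3885.95×9 + 644.35×5 = 1172.13 + 12232.32 + 34973.55 + 3221.75 = 51599.75
L = 60163.95 / 51599.75 × 100 = 116.5974
Paasche component (current-period weights):
ΣP(2005)Q(2005) = 453.51×3 + 1533.80×9 + 4745.18×7 + 765.28×6 = 1360.53 + 13804.2 + 33216.26 + 4591.68 = 52972.67
ΣP(2004)Q(2005) = 390.71×3 + 1529.04×9 + 3885.95×7 + 644.35×6 = 1172.13 + 13761.36 + 27201.65 + 3866.1 = 46001.24
P = 52972.67 / 46001.24 × 100 = 115.1549
Fisher = √(L × P) = √(116.5974 × 115.1549) = 115.8739

115.87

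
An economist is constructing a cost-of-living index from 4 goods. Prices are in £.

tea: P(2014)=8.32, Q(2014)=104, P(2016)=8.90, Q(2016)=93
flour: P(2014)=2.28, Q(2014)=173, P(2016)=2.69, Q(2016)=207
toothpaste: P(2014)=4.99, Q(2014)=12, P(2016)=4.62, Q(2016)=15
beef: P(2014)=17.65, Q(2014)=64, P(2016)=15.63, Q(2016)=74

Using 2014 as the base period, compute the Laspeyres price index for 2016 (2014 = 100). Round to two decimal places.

Laspeyres price index uses base-period quantities as weights.
ΣP(2016)·Q(2014) = 8.90×104 + 2.69×173 + 4.62×12 + 15.63×64 = 925.6 + 465.37 + 55.44 + 1000.32 = 2446.73
ΣP(2014)·Q(2014) = 8.32×104 + 2.28×173 + 4.99×12 + 17.65×64 = 865.28 + 394.44 + 59.88 + 1129.6 = 2449.2
Index = 2446.73 / 2449.2 × 100 = 99.8992

99.90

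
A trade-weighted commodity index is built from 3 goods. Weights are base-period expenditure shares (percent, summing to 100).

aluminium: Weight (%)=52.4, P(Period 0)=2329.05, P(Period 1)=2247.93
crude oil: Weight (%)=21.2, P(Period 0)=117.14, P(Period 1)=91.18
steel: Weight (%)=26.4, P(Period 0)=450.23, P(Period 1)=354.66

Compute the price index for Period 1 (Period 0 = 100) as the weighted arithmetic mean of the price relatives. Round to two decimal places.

87.87

aluminium: 52.4 × (2247.93/2329.05) = 52.4 × 0.965170 = 50.5749
crude oil: 21.2 × (91.18/117.14) = 21.2 × 0.778385 = 16.5018
steel: 26.4 × (354.66/450.23) = 26.4 × 0.787731 = 20.7961
Index = Σ wᵢ·(p₁ᵢ/p₀ᵢ) = 50.5749 + 16.5018 + 20.7961 = 87.8728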